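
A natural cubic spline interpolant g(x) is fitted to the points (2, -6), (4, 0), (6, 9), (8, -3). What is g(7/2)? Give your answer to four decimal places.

-2.2219

With m_i denoting the second derivative at x_i, h_i = 2, 2, 2, and Δ_i = (y_(i+1) − y_i)/h_i = 3, 9/2, -6:
  2·m_0 + 8·m_1 + 2·m_2 = 6(Δ_1 - Δ_0) = 9
  2·m_1 + 8·m_2 + 2·m_3 = 6(Δ_2 - Δ_1) = -63
Natural end conditions: m_0 = m_3 = 0.
Hence m_0 = 0, m_1 = 33/10, m_2 = -87/10, m_3 = 0.
On [2, 4], g(x) = -6 + 19/10·(x - 2) + 0·(x - 2)² + 11/40·(x - 2)³.
With (x - 2) = 3/2: g(7/2) = -711/320.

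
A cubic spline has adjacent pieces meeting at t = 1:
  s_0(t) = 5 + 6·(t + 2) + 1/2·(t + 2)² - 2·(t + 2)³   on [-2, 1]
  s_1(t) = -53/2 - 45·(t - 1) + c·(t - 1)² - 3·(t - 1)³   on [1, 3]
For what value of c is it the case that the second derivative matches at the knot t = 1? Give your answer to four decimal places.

-17.5000

s_0''(t) = 1 - 12·(t + 2), so s_0''(1) = -35. On the right, s_1''(1) = 2c, so c = -35/2.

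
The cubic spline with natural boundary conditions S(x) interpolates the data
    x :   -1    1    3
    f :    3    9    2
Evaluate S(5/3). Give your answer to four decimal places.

7.8704

Put M_i = S'' at the i-th knot. Here h = (2, 2) and Δ = (3, -7/2), so the interior equations h_(i-1)·M_(i-1) + 2(h_(i-1)+h_i)·M_i + h_i·M_(i+1) = 6(Δ_i − Δ_(i-1)) read
  2·M_0 + 8·M_1 + 2·M_2 = 6(Δ_1 - Δ_0) = -39
Natural end conditions: M_0 = M_2 = 0.
Forward elimination and back-substitution give M_0 = 0, M_1 = -39/8, M_2 = 0.
On [1, 3], S(x) = 9 - 1/4·(x - 1) - 39/16·(x - 1)² + 13/32·(x - 1)³.
With (x - 1) = 2/3: S(5/3) = 425/54.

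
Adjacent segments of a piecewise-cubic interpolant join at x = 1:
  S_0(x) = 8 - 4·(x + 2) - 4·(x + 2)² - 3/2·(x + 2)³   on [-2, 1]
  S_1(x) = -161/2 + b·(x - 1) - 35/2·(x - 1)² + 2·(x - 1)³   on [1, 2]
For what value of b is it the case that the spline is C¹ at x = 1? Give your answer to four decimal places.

-68.5000

S_0'(x) = -4 - 8·(x + 2) - 9/2·(x + 2)², so S_0'(1) = -137/2. On the right, S_1'(1) = b, so b = -137/2.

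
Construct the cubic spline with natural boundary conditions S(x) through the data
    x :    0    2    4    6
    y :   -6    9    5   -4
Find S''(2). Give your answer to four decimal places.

Let σ_i = S''(x_i). Step sizes h_i = 2, 2, 2; slopes of the chords Δ_i = (y_(i+1) - y_i)/h_i = 15/2, -2, -9/2.
  2·σ_0 + 8·σ_1 + 2·σ_2 = 6(Δ_1 - Δ_0) = -57
  2·σ_1 + 8·σ_2 + 2·σ_3 = 6(Δ_2 - Δ_1) = -15
Natural end conditions: σ_0 = σ_3 = 0.
Hence σ_0 = 0, σ_1 = -71/10, σ_2 = -1/10, σ_3 = 0.

-7.1000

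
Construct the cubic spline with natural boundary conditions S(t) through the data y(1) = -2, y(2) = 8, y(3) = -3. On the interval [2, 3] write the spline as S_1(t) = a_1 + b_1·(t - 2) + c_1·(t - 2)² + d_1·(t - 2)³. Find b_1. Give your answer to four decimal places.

Let σ_i = S''(x_i). Step sizes h_i = 1, 1; slopes of the chords Δ_i = (y_(i+1) - y_i)/h_i = 10, -11.
  1·σ_0 + 4·σ_1 + 1·σ_2 = 6(Δ_1 - Δ_0) = -126
Natural end conditions: σ_0 = σ_2 = 0.
Forward elimination and back-substitution give σ_0 = 0, σ_1 = -63/2, σ_2 = 0.
On [2, 3], with S_1(t) = a_1 + b_1·(t - 2) + c_1·(t - 2)² + d_1·(t - 2)³: c_1 = σ_1/2 = -63/4, d_1 = (σ_2 - σ_1)/(6h_1) = 21/4, b_1 = Δ_1 - h_1(2σ_1 + σ_2)/6 = -1/2.

-0.5000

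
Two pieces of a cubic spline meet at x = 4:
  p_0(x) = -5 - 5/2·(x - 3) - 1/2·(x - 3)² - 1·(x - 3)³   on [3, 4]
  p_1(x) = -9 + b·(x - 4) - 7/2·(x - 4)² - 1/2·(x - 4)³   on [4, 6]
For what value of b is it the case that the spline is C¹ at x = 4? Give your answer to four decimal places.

-6.5000

p_0'(x) = -5/2 - 1·(x - 3) - 3·(x - 3)², so p_0'(4) = -13/2. On the right, p_1'(4) = b, so b = -13/2.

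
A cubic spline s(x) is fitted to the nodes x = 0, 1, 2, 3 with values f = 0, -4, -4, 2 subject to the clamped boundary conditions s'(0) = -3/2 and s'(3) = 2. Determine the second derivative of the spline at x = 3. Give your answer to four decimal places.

-18.0667

Write M_i for s''(x_i). With h_i = 1, 1, 1 and divided differences Δ_i = -4, 0, 6, the continuity of s' gives the tridiagonal system
  1·M_0 + 4·M_1 + 1·M_2 = 6(Δ_1 - Δ_0) = 24
  1·M_1 + 4·M_2 + 1·M_3 = 6(Δ_2 - Δ_1) = 36
Clamped end conditions give two more equations: 2h_0·M_0 + h_0·M_1 = 6(Δ_0 - s'(0)) = -15 and h_2·M_2 + 2h_2·M_3 = 6(s'(3) - Δ_2) = -24.
Forward elimination and back-substitution give M_0 = -154/15, M_1 = 83/15, M_2 = 182/15, M_3 = -271/15.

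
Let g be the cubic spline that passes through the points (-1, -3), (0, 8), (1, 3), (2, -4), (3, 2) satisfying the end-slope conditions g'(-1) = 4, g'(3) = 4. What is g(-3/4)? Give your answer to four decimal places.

-1.0092

Let M_i = g''(x_i). Step sizes h_i = 1, 1, 1, 1; slopes of the chords Δ_i = (y_(i+1) - y_i)/h_i = 11, -5, -7, 6.
  1·M_0 + 4·M_1 + 1·M_2 = 6(Δ_1 - Δ_0) = -96
  1·M_1 + 4·M_2 + 1·M_3 = 6(Δ_2 - Δ_1) = -12
  1·M_2 + 4·M_3 + 1·M_4 = 6(Δ_3 - Δ_2) = 78
Clamped end conditions give two more equations: 2h_0·M_0 + h_0·M_1 = 6(Δ_0 - g'(-1)) = 42 and h_3·M_3 + 2h_3·M_4 = 6(g'(3) - Δ_3) = -12.
Solving the tridiagonal system: M_0 = 1053/28, M_1 = -465/14, M_2 = -3/4, M_3 = 339/14, M_4 = -507/28.
On [-1, 0], g(x) = -3 + 4·(x + 1) + 1053/56·(x + 1)² - 661/56·(x + 1)³.
With (x + 1) = 1/4: g(-3/4) = -3617/3584.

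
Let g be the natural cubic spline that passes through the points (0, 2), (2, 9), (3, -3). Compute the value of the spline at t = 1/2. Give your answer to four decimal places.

Put m_i = g'' at the i-th knot. Here h = (2, 1) and Δ = (7/2, -12), so the interior equations h_(i-1)·m_(i-1) + 2(h_(i-1)+h_i)·m_i + h_i·m_(i+1) = 6(Δ_i − Δ_(i-1)) read
  2·m_0 + 6·m_1 + 1·m_2 = 6(Δ_1 - Δ_0) = -93
Natural end conditions: m_0 = m_2 = 0.
Solving: m_0 = 0, m_1 = -31/2, m_2 = 0.
On [0, 2], g(t) = 2 + 26/3·t + 0·t² - 31/24·t³.
With t = 1/2: g(1/2) = 395/64.

6.1719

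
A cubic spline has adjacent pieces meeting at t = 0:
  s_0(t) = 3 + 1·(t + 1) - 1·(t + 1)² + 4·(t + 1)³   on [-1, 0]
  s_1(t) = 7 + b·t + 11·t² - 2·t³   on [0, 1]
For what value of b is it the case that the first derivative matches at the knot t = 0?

s_0'(t) = 1 - 2·(t + 1) + 12·(t + 1)², so s_0'(0) = 11. On the right, s_1'(0) = b, so b = 11.

11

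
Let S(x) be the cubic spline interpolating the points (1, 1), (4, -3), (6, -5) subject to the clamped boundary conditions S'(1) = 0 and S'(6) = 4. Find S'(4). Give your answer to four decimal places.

Let M_i = S''(x_i). Step sizes h_i = 3, 2; slopes of the chords Δ_i = (y_(i+1) - y_i)/h_i = -4/3, -1.
  3·M_0 + 10·M_1 + 2·M_2 = 6(Δ_1 - Δ_0) = 2
Clamped end conditions give two more equations: 2h_0·M_0 + h_0·M_1 = 6(Δ_0 - S'(1)) = -8 and h_1·M_1 + 2h_1·M_2 = 6(S'(6) - Δ_1) = 30.
Forward elimination and back-substitution give M_0 = -11/15, M_1 = -6/5, M_2 = 81/10.
On [4, 6], S'(x) = b_1 + 2c_1·(x - 4) + 3d_1·(x - 4)² with b_1 = Δ_1 - h_1(2M_1 + M_2)/6 = -29/10, c_1 = M_1/2 = -3/5, d_1 = (M_2 - M_1)/(6h_1) = 31/40. So S'(4) = -29/10.

-2.9000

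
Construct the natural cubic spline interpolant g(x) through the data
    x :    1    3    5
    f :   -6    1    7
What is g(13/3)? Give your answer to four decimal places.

With m_i denoting the second derivative at x_i, h_i = 2, 2, and Δ_i = (y_(i+1) − y_i)/h_i = 7/2, 3:
  2·m_0 + 8·m_1 + 2·m_2 = 6(Δ_1 - Δ_0) = -3
Natural end conditions: m_0 = m_2 = 0.
Solving the tridiagonal system: m_0 = 0, m_1 = -3/8, m_2 = 0.
On [3, 5], g(x) = 1 + 13/4·(x - 3) - 3/16·(x - 3)² + 1/32·(x - 3)³.
With (x - 3) = 4/3: g(13/3) = 137/27.

5.0741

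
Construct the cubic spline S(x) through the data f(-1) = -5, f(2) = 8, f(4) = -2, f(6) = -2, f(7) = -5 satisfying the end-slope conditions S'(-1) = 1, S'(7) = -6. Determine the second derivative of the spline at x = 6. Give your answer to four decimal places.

Write M_i for S''(x_i). With h_i = 3, 2, 2, 1 and divided differences Δ_i = 13/3, -5, 0, -3, the continuity of S' gives the tridiagonal system
  3·M_0 + 10·M_1 + 2·M_2 = 6(Δ_1 - Δ_0) = -56
  2·M_1 + 8·M_2 + 2·M_3 = 6(Δ_2 - Δ_1) = 30
  2·M_2 + 6·M_3 + 1·M_4 = 6(Δ_3 - Δ_2) = -18
Clamped end conditions give two more equations: 2h_0·M_0 + h_0·M_1 = 6(Δ_0 - S'(-1)) = 20 and h_3·M_3 + 2h_3·M_4 = 6(S'(7) - Δ_3) = -18.
Forward elimination and back-substitution give M_0 = 2563/318, M_1 = -501/53, M_2 = 1521/212, M_3 = -225/53, M_4 = -729/106.

-4.2453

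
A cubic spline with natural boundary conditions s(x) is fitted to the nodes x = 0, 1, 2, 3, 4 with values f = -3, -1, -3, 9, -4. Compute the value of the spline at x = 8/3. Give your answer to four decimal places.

6.0780

With σ_i denoting the second derivative at x_i, h_i = 1, 1, 1, 1, and Δ_i = (y_(i+1) − y_i)/h_i = 2, -2, 12, -13:
  1·σ_0 + 4·σ_1 + 1·σ_2 = 6(Δ_1 - Δ_0) = -24
  1·σ_1 + 4·σ_2 + 1·σ_3 = 6(Δ_2 - Δ_1) = 84
  1·σ_2 + 4·σ_3 + 1·σ_4 = 6(Δ_3 - Δ_2) = -150
Natural end conditions: σ_0 = σ_4 = 0.
Solving the tridiagonal system: σ_0 = 0, σ_1 = -423/28, σ_2 = 255/7, σ_3 = -1305/28, σ_4 = 0.
On [2, 3], s(x) = -3 + 61/8·(x - 2) + 255/14·(x - 2)² - 775/56·(x - 2)³.
With (x - 2) = 2/3: s(8/3) = 4595/756.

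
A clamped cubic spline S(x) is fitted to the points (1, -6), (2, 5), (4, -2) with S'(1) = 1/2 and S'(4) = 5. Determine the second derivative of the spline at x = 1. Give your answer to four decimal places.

47.5000

With σ_i denoting the second derivative at x_i, h_i = 1, 2, and Δ_i = (y_(i+1) − y_i)/h_i = 11, -7/2:
  1·σ_0 + 6·σ_1 + 2·σ_2 = 6(Δ_1 - Δ_0) = -87
Clamped end conditions give two more equations: 2h_0·σ_0 + h_0·σ_1 = 6(Δ_0 - S'(1)) = 63 and h_1·σ_1 + 2h_1·σ_2 = 6(S'(4) - Δ_1) = 51.
Solving: σ_0 = 95/2, σ_1 = -32, σ_2 = 115/4.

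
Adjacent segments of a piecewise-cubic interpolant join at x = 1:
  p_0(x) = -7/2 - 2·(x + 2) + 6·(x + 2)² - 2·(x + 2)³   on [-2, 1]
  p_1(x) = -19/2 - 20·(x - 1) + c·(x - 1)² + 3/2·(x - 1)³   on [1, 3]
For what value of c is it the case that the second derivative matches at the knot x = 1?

-12

p_0''(x) = 12 - 12·(x + 2), so p_0''(1) = -24. On the right, p_1''(1) = 2c, so c = -12.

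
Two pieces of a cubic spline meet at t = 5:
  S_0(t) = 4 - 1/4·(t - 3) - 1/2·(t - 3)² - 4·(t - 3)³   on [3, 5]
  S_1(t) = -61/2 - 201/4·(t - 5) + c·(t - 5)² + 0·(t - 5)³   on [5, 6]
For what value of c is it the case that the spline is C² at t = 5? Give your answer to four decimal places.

-24.5000

S_0''(t) = -1 - 24·(t - 3), so S_0''(5) = -49. On the right, S_1''(5) = 2c, so c = -49/2.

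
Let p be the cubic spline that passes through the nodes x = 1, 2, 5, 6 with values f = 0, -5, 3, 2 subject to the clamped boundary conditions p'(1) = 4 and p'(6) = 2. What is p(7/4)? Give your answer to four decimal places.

Let M_i = p''(x_i). Step sizes h_i = 1, 3, 1; slopes of the chords Δ_i = (y_(i+1) - y_i)/h_i = -5, 8/3, -1.
  1·M_0 + 8·M_1 + 3·M_2 = 6(Δ_1 - Δ_0) = 46
  3·M_1 + 8·M_2 + 1·M_3 = 6(Δ_2 - Δ_1) = -22
Clamped end conditions give two more equations: 2h_0·M_0 + h_0·M_1 = 6(Δ_0 - p'(1)) = -54 and h_2·M_2 + 2h_2·M_3 = 6(p'(6) - Δ_2) = 18.
Forward elimination and back-substitution give M_0 = -304/9, M_1 = 122/9, M_2 = -86/9, M_3 = 124/9.
On [1, 2], p(x) = 0 + 4·(x - 1) - 152/9·(x - 1)² + 71/9·(x - 1)³.
With (x - 1) = 3/4: p(7/4) = -203/64.

-3.1719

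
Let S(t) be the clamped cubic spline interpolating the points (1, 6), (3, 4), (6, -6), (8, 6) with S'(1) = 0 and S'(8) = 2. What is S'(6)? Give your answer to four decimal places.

3.5208

Put M_i = S'' at the i-th knot. Here h = (2, 3, 2) and Δ = (-1, -10/3, 6), so the interior equations h_(i-1)·M_(i-1) + 2(h_(i-1)+h_i)·M_i + h_i·M_(i+1) = 6(Δ_i − Δ_(i-1)) read
  2·M_0 + 10·M_1 + 3·M_2 = 6(Δ_1 - Δ_0) = -14
  3·M_1 + 10·M_2 + 2·M_3 = 6(Δ_2 - Δ_1) = 56
Clamped end conditions give two more equations: 2h_0·M_0 + h_0·M_1 = 6(Δ_0 - S'(1)) = -6 and h_2·M_2 + 2h_2·M_3 = 6(S'(8) - Δ_2) = -24.
Forward elimination and back-substitution give M_0 = 29/48, M_1 = -101/24, M_2 = 215/24, M_3 = -503/48.
On [6, 8], S'(t) = b_2 + 2c_2·(t - 6) + 3d_2·(t - 6)² with b_2 = Δ_2 - h_2(2M_2 + M_3)/6 = 169/48, c_2 = M_2/2 = 215/48, d_2 = (M_3 - M_2)/(6h_2) = -311/192. So S'(6) = 169/48.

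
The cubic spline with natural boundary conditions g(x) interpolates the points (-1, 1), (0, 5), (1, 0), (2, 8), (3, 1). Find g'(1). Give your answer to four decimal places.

2.2500

Let M_i = g''(x_i). Step sizes h_i = 1, 1, 1, 1; slopes of the chords Δ_i = (y_(i+1) - y_i)/h_i = 4, -5, 8, -7.
  1·M_0 + 4·M_1 + 1·M_2 = 6(Δ_1 - Δ_0) = -54
  1·M_1 + 4·M_2 + 1·M_3 = 6(Δ_2 - Δ_1) = 78
  1·M_2 + 4·M_3 + 1·M_4 = 6(Δ_3 - Δ_2) = -90
Natural end conditions: M_0 = M_4 = 0.
Hence M_0 = 0, M_1 = -303/14, M_2 = 228/7, M_3 = -429/14, M_4 = 0.
On [1, 2], g'(x) = b_2 + 2c_2·(x - 1) + 3d_2·(x - 1)² with b_2 = Δ_2 - h_2(2M_2 + M_3)/6 = 9/4, c_2 = M_2/2 = 114/7, d_2 = (M_3 - M_2)/(6h_2) = -295/28. So g'(1) = 9/4.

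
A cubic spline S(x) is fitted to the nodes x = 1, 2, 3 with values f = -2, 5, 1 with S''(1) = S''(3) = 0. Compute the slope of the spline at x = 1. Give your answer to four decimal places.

Put M_i = S'' at the i-th knot. Here h = (1, 1) and Δ = (7, -4), so the interior equations h_(i-1)·M_(i-1) + 2(h_(i-1)+h_i)·M_i + h_i·M_(i+1) = 6(Δ_i − Δ_(i-1)) read
  1·M_0 + 4·M_1 + 1·M_2 = 6(Δ_1 - Δ_0) = -66
Natural end conditions: M_0 = M_2 = 0.
Solving: M_0 = 0, M_1 = -33/2, M_2 = 0.
On [1, 2], S'(x) = b_0 + 2c_0·(x - 1) + 3d_0·(x - 1)² with b_0 = Δ_0 - h_0(2M_0 + M_1)/6 = 39/4, c_0 = M_0/2 = 0, d_0 = (M_1 - M_0)/(6h_0) = -11/4. So S'(1) = 39/4.

9.7500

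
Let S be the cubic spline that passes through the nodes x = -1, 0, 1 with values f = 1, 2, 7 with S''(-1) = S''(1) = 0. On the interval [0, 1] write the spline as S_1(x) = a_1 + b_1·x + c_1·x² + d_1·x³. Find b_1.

Write M_i for S''(x_i). With h_i = 1, 1 and divided differences Δ_i = 1, 5, the continuity of S' gives the tridiagonal system
  1·M_0 + 4·M_1 + 1·M_2 = 6(Δ_1 - Δ_0) = 24
Natural end conditions: M_0 = M_2 = 0.
Forward elimination and back-substitution give M_0 = 0, M_1 = 6, M_2 = 0.
On [0, 1], with S_1(x) = a_1 + b_1·x + c_1·x² + d_1·x³: c_1 = M_1/2 = 3, d_1 = (M_2 - M_1)/(6h_1) = -1, b_1 = Δ_1 - h_1(2M_1 + M_2)/6 = 3.

3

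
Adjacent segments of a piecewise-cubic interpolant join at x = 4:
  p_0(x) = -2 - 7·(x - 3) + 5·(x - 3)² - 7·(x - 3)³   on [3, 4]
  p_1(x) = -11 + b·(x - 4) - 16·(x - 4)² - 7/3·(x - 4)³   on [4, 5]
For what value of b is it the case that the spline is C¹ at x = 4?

p_0'(x) = -7 + 10·(x - 3) - 21·(x - 3)², so p_0'(4) = -18. On the right, p_1'(4) = b, so b = -18.

-18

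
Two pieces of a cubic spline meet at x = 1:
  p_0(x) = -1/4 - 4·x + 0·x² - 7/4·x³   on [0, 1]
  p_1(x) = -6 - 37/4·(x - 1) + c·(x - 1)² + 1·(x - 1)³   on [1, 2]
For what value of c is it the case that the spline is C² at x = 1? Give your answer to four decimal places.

p_0''(x) = 0 - 21/2·x, so p_0''(1) = -21/2. On the right, p_1''(1) = 2c, so c = -21/4.

-5.2500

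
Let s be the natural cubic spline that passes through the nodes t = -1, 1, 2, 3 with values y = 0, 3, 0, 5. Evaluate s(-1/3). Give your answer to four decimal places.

Write M_i for s''(x_i). With h_i = 2, 1, 1 and divided differences Δ_i = 3/2, -3, 5, the continuity of s' gives the tridiagonal system
  2·M_0 + 6·M_1 + 1·M_2 = 6(Δ_1 - Δ_0) = -27
  1·M_1 + 4·M_2 + 1·M_3 = 6(Δ_2 - Δ_1) = 48
Natural end conditions: M_0 = M_3 = 0.
Solving the tridiagonal system: M_0 = 0, M_1 = -156/23, M_2 = 315/23, M_3 = 0.
On [-1, 1], s(t) = 0 + 173/46·(t + 1) + 0·(t + 1)² - 13/23·(t + 1)³.
With (t + 1) = 2/3: s(-1/3) = 1453/621.

2.3398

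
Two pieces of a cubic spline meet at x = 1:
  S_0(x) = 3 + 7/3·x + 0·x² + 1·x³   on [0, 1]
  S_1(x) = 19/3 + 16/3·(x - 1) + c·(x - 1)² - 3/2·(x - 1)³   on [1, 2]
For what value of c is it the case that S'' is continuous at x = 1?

3

S_0''(x) = 0 + 6·x, so S_0''(1) = 6. On the right, S_1''(1) = 2c, so c = 3.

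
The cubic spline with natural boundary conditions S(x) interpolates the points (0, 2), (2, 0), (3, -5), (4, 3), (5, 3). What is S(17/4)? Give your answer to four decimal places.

4.0149

With M_i denoting the second derivative at x_i, h_i = 2, 1, 1, 1, and Δ_i = (y_(i+1) − y_i)/h_i = -1, -5, 8, 0:
  2·M_0 + 6·M_1 + 1·M_2 = 6(Δ_1 - Δ_0) = -24
  1·M_1 + 4·M_2 + 1·M_3 = 6(Δ_2 - Δ_1) = 78
  1·M_2 + 4·M_3 + 1·M_4 = 6(Δ_3 - Δ_2) = -48
Natural end conditions: M_0 = M_4 = 0.
Hence M_0 = 0, M_1 = -360/43, M_2 = 1128/43, M_3 = -798/43, M_4 = 0.
On [4, 5], S(x) = 3 + 266/43·(x - 4) - 399/43·(x - 4)² + 133/43·(x - 4)³.
With (x - 4) = 1/4: S(17/4) = 11049/2752.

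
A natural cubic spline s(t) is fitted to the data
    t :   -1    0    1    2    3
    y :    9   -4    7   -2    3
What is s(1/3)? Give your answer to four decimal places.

Write m_i for s''(x_i). With h_i = 1, 1, 1, 1 and divided differences Δ_i = -13, 11, -9, 5, the continuity of s' gives the tridiagonal system
  1·m_0 + 4·m_1 + 1·m_2 = 6(Δ_1 - Δ_0) = 144
  1·m_1 + 4·m_2 + 1·m_3 = 6(Δ_2 - Δ_1) = -120
  1·m_2 + 4·m_3 + 1·m_4 = 6(Δ_3 - Δ_2) = 84
Natural end conditions: m_0 = m_4 = 0.
Solving: m_0 = 0, m_1 = 681/14, m_2 = -354/7, m_3 = 471/14, m_4 = 0.
On [0, 1], s(t) = -4 + 45/14·t + 681/28·t² - 463/28·t³.
With t = 1/3: s(1/3) = -317/378.

-0.8386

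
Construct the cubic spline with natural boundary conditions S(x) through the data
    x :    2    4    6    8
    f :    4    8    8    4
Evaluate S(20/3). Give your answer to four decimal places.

Write M_i for S''(x_i). With h_i = 2, 2, 2 and divided differences Δ_i = 2, 0, -2, the continuity of S' gives the tridiagonal system
  2·M_0 + 8·M_1 + 2·M_2 = 6(Δ_1 - Δ_0) = -12
  2·M_1 + 8·M_2 + 2·M_3 = 6(Δ_2 - Δ_1) = -12
Natural end conditions: M_0 = M_3 = 0.
Solving: M_0 = 0, M_1 = -6/5, M_2 = -6/5, M_3 = 0.
On [6, 8], S(x) = 8 - 6/5·(x - 6) - 3/5·(x - 6)² + 1/10·(x - 6)³.
With (x - 6) = 2/3: S(20/3) = 188/27.

6.9630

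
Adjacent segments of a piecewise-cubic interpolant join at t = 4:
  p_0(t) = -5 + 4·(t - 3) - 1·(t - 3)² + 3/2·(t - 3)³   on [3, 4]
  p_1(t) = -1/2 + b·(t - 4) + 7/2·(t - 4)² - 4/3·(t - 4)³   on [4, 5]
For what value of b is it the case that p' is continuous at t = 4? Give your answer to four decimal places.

p_0'(t) = 4 - 2·(t - 3) + 9/2·(t - 3)², so p_0'(4) = 13/2. On the right, p_1'(4) = b, so b = 13/2.

6.5000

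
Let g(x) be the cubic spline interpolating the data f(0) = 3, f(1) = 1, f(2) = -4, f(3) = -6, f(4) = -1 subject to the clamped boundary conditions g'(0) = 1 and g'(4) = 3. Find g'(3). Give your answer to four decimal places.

Let σ_i = g''(x_i). Step sizes h_i = 1, 1, 1, 1; slopes of the chords Δ_i = (y_(i+1) - y_i)/h_i = -2, -5, -2, 5.
  1·σ_0 + 4·σ_1 + 1·σ_2 = 6(Δ_1 - Δ_0) = -18
  1·σ_1 + 4·σ_2 + 1·σ_3 = 6(Δ_2 - Δ_1) = 18
  1·σ_2 + 4·σ_3 + 1·σ_4 = 6(Δ_3 - Δ_2) = 42
Clamped end conditions give two more equations: 2h_0·σ_0 + h_0·σ_1 = 6(Δ_0 - g'(0)) = -18 and h_3·σ_3 + 2h_3·σ_4 = 6(g'(4) - Δ_3) = -12.
Hence σ_0 = -52/7, σ_1 = -22/7, σ_2 = 2, σ_3 = 92/7, σ_4 = -88/7.
On [3, 4], g'(x) = b_3 + 2c_3·(x - 3) + 3d_3·(x - 3)² with b_3 = Δ_3 - h_3(2σ_3 + σ_4)/6 = 19/7, c_3 = σ_3/2 = 46/7, d_3 = (σ_4 - σ_3)/(6h_3) = -30/7. So g'(3) = 19/7.

2.7143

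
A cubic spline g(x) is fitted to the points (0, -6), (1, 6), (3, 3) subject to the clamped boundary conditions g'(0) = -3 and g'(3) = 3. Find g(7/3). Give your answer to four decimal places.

4.6296

With M_i denoting the second derivative at x_i, h_i = 1, 2, and Δ_i = (y_(i+1) − y_i)/h_i = 12, -3/2:
  1·M_0 + 6·M_1 + 2·M_2 = 6(Δ_1 - Δ_0) = -81
Clamped end conditions give two more equations: 2h_0·M_0 + h_0·M_1 = 6(Δ_0 - g'(0)) = 90 and h_1·M_1 + 2h_1·M_2 = 6(g'(3) - Δ_1) = 27.
Hence M_0 = 121/2, M_1 = -31, M_2 = 89/4.
On [1, 3], g(x) = 6 + 47/4·(x - 1) - 31/2·(x - 1)² + 71/16·(x - 1)³.
With (x - 1) = 4/3: g(7/3) = 125/27.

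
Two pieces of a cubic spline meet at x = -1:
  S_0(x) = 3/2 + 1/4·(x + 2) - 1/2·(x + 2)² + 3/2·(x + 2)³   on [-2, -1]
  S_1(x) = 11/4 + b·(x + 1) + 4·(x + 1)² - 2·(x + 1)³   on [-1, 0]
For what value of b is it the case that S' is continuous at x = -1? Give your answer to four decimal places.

S_0'(x) = 1/4 - 1·(x + 2) + 9/2·(x + 2)², so S_0'(-1) = 15/4. On the right, S_1'(-1) = b, so b = 15/4.

3.7500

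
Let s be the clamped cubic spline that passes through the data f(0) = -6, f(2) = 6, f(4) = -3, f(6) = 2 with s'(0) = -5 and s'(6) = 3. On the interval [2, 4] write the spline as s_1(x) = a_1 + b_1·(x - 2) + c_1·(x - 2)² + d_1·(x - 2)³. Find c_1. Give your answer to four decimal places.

-8.3667

With M_i denoting the second derivative at x_i, h_i = 2, 2, 2, and Δ_i = (y_(i+1) − y_i)/h_i = 6, -9/2, 5/2:
  2·M_0 + 8·M_1 + 2·M_2 = 6(Δ_1 - Δ_0) = -63
  2·M_1 + 8·M_2 + 2·M_3 = 6(Δ_2 - Δ_1) = 42
Clamped end conditions give two more equations: 2h_0·M_0 + h_0·M_1 = 6(Δ_0 - s'(0)) = 66 and h_2·M_2 + 2h_2·M_3 = 6(s'(6) - Δ_2) = 3.
Hence M_0 = 373/15, M_1 = -251/15, M_2 = 317/30, M_3 = -68/15.
On [2, 4], with s_1(x) = a_1 + b_1·(x - 2) + c_1·(x - 2)² + d_1·(x - 2)³: c_1 = M_1/2 = -251/30, d_1 = (M_2 - M_1)/(6h_1) = 91/40, b_1 = Δ_1 - h_1(2M_1 + M_2)/6 = 47/15.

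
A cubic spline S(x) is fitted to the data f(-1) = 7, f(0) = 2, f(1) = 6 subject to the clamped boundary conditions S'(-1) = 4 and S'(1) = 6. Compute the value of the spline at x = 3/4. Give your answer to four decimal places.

Let σ_i = S''(x_i). Step sizes h_i = 1, 1; slopes of the chords Δ_i = (y_(i+1) - y_i)/h_i = -5, 4.
  1·σ_0 + 4·σ_1 + 1·σ_2 = 6(Δ_1 - Δ_0) = 54
Clamped end conditions give two more equations: 2h_0·σ_0 + h_0·σ_1 = 6(Δ_0 - S'(-1)) = -54 and h_1·σ_1 + 2h_1·σ_2 = 6(S'(1) - Δ_1) = 12.
Forward elimination and back-substitution give σ_0 = -79/2, σ_1 = 25, σ_2 = -13/2.
On [0, 1], S(x) = 2 - 13/4·x + 25/2·x² - 21/4·x³.
With x = 3/4: S(3/4) = 1121/256.

4.3789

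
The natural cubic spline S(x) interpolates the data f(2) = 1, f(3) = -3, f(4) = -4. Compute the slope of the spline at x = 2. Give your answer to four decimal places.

Write σ_i for S''(x_i). With h_i = 1, 1 and divided differences Δ_i = -4, -1, the continuity of S' gives the tridiagonal system
  1·σ_0 + 4·σ_1 + 1·σ_2 = 6(Δ_1 - Δ_0) = 18
Natural end conditions: σ_0 = σ_2 = 0.
Solving the tridiagonal system: σ_0 = 0, σ_1 = 9/2, σ_2 = 0.
On [2, 3], S'(x) = b_0 + 2c_0·(x - 2) + 3d_0·(x - 2)² with b_0 = Δ_0 - h_0(2σ_0 + σ_1)/6 = -19/4, c_0 = σ_0/2 = 0, d_0 = (σ_1 - σ_0)/(6h_0) = 3/4. So S'(2) = -19/4.

-4.7500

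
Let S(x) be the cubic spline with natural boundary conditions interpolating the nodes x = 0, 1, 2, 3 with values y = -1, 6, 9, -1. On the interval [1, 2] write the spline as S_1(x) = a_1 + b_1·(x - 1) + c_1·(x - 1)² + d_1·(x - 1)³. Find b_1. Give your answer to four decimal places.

With m_i denoting the second derivative at x_i, h_i = 1, 1, 1, and Δ_i = (y_(i+1) − y_i)/h_i = 7, 3, -10:
  1·m_0 + 4·m_1 + 1·m_2 = 6(Δ_1 - Δ_0) = -24
  1·m_1 + 4·m_2 + 1·m_3 = 6(Δ_2 - Δ_1) = -78
Natural end conditions: m_0 = m_3 = 0.
Forward elimination and back-substitution give m_0 = 0, m_1 = -6/5, m_2 = -96/5, m_3 = 0.
On [1, 2], with S_1(x) = a_1 + b_1·(x - 1) + c_1·(x - 1)² + d_1·(x - 1)³: c_1 = m_1/2 = -3/5, d_1 = (m_2 - m_1)/(6h_1) = -3, b_1 = Δ_1 - h_1(2m_1 + m_2)/6 = 33/5.

6.6000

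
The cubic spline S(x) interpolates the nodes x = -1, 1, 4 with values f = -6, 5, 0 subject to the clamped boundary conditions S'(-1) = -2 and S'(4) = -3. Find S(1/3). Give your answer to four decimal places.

Write σ_i for S''(x_i). With h_i = 2, 3 and divided differences Δ_i = 11/2, -5/3, the continuity of S' gives the tridiagonal system
  2·σ_0 + 10·σ_1 + 3·σ_2 = 6(Δ_1 - Δ_0) = -43
Clamped end conditions give two more equations: 2h_0·σ_0 + h_0·σ_1 = 6(Δ_0 - S'(-1)) = 45 and h_1·σ_1 + 2h_1·σ_2 = 6(S'(4) - Δ_1) = -8.
Solving: σ_0 = 307/20, σ_1 = -41/5, σ_2 = 83/30.
On [-1, 1], S(x) = -6 - 2·(x + 1) + 307/40·(x + 1)² - 157/80·(x + 1)³.
With (x + 1) = 4/3: S(1/3) = 44/135.

0.3259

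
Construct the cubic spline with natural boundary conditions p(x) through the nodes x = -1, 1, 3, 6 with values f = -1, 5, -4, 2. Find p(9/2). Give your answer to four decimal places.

Write σ_i for p''(x_i). With h_i = 2, 2, 3 and divided differences Δ_i = 3, -9/2, 2, the continuity of p' gives the tridiagonal system
  2·σ_0 + 8·σ_1 + 2·σ_2 = 6(Δ_1 - Δ_0) = -45
  2·σ_1 + 10·σ_2 + 3·σ_3 = 6(Δ_2 - Δ_1) = 39
Natural end conditions: σ_0 = σ_3 = 0.
Solving: σ_0 = 0, σ_1 = -132/19, σ_2 = 201/38, σ_3 = 0.
On [3, 6], p(x) = -4 - 125/38·(x - 3) + 201/76·(x - 3)² - 67/228·(x - 3)³.
With (x - 3) = 3/2: p(9/2) = -2417/608.

-3.9753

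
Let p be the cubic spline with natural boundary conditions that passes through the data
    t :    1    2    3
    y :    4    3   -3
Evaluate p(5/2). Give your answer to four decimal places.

Write m_i for p''(x_i). With h_i = 1, 1 and divided differences Δ_i = -1, -6, the continuity of p' gives the tridiagonal system
  1·m_0 + 4·m_1 + 1·m_2 = 6(Δ_1 - Δ_0) = -30
Natural end conditions: m_0 = m_2 = 0.
Hence m_0 = 0, m_1 = -15/2, m_2 = 0.
On [2, 3], p(t) = 3 - 7/2·(t - 2) - 15/4·(t - 2)² + 5/4·(t - 2)³.
With (t - 2) = 1/2: p(5/2) = 15/32.

0.4688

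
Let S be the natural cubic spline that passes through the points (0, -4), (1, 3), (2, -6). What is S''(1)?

-24

Write M_i for S''(x_i). With h_i = 1, 1 and divided differences Δ_i = 7, -9, the continuity of S' gives the tridiagonal system
  1·M_0 + 4·M_1 + 1·M_2 = 6(Δ_1 - Δ_0) = -96
Natural end conditions: M_0 = M_2 = 0.
Hence M_0 = 0, M_1 = -24, M_2 = 0.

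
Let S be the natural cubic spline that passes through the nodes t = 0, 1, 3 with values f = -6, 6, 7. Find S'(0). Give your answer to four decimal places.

13.9167

Let M_i = S''(x_i). Step sizes h_i = 1, 2; slopes of the chords Δ_i = (y_(i+1) - y_i)/h_i = 12, 1/2.
  1·M_0 + 6·M_1 + 2·M_2 = 6(Δ_1 - Δ_0) = -69
Natural end conditions: M_0 = M_2 = 0.
Solving: M_0 = 0, M_1 = -23/2, M_2 = 0.
On [0, 1], S'(t) = b_0 + 2c_0·t + 3d_0·t² with b_0 = Δ_0 - h_0(2M_0 + M_1)/6 = 167/12, c_0 = M_0/2 = 0, d_0 = (M_1 - M_0)/(6h_0) = -23/12. So S'(0) = 167/12.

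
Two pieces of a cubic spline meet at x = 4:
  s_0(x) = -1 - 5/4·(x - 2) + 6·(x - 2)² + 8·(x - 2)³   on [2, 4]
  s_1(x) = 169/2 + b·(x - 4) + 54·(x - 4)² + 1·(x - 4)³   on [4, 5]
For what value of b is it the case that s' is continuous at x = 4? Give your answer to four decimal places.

s_0'(x) = -5/4 + 12·(x - 2) + 24·(x - 2)², so s_0'(4) = 475/4. On the right, s_1'(4) = b, so b = 475/4.

118.7500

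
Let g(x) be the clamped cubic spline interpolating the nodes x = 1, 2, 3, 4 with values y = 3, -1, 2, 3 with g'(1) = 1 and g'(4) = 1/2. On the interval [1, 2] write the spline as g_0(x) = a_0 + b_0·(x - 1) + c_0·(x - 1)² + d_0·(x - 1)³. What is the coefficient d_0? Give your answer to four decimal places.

Write m_i for g''(x_i). With h_i = 1, 1, 1 and divided differences Δ_i = -4, 3, 1, the continuity of g' gives the tridiagonal system
  1·m_0 + 4·m_1 + 1·m_2 = 6(Δ_1 - Δ_0) = 42
  1·m_1 + 4·m_2 + 1·m_3 = 6(Δ_2 - Δ_1) = -12
Clamped end conditions give two more equations: 2h_0·m_0 + h_0·m_1 = 6(Δ_0 - g'(1)) = -30 and h_2·m_2 + 2h_2·m_3 = 6(g'(4) - Δ_2) = -3.
Forward elimination and back-substitution give m_0 = -73/3, m_1 = 56/3, m_2 = -25/3, m_3 = 8/3.
On [1, 2], with g_0(x) = a_0 + b_0·(x - 1) + c_0·(x - 1)² + d_0·(x - 1)³: c_0 = m_0/2 = -73/6, d_0 = (m_1 - m_0)/(6h_0) = 43/6, b_0 = Δ_0 - h_0(2m_0 + m_1)/6 = 1.

7.1667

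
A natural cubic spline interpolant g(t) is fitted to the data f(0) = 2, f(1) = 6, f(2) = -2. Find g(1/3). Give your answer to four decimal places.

Put M_i = g'' at the i-th knot. Here h = (1, 1) and Δ = (4, -8), so the interior equations h_(i-1)·M_(i-1) + 2(h_(i-1)+h_i)·M_i + h_i·M_(i+1) = 6(Δ_i − Δ_(i-1)) read
  1·M_0 + 4·M_1 + 1·M_2 = 6(Δ_1 - Δ_0) = -72
Natural end conditions: M_0 = M_2 = 0.
Solving the tridiagonal system: M_0 = 0, M_1 = -18, M_2 = 0.
On [0, 1], g(t) = 2 + 7·t + 0·t² - 3·t³.
With t = 1/3: g(1/3) = 38/9.

4.2222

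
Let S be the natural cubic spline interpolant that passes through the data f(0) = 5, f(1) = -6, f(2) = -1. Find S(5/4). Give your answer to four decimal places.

With m_i denoting the second derivative at x_i, h_i = 1, 1, and Δ_i = (y_(i+1) − y_i)/h_i = -11, 5:
  1·m_0 + 4·m_1 + 1·m_2 = 6(Δ_1 - Δ_0) = 96
Natural end conditions: m_0 = m_2 = 0.
Solving: m_0 = 0, m_1 = 24, m_2 = 0.
On [1, 2], S(x) = -6 - 3·(x - 1) + 12·(x - 1)² - 4·(x - 1)³.
With (x - 1) = 1/4: S(5/4) = -97/16.

-6.0625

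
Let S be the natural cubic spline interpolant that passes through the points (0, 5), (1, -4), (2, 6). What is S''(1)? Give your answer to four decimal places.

With M_i denoting the second derivative at x_i, h_i = 1, 1, and Δ_i = (y_(i+1) − y_i)/h_i = -9, 10:
  1·M_0 + 4·M_1 + 1·M_2 = 6(Δ_1 - Δ_0) = 114
Natural end conditions: M_0 = M_2 = 0.
Solving the tridiagonal system: M_0 = 0, M_1 = 57/2, M_2 = 0.

28.5000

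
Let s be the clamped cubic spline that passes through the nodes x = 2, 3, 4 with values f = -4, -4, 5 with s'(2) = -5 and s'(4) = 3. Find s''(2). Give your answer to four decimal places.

5.5000

With m_i denoting the second derivative at x_i, h_i = 1, 1, and Δ_i = (y_(i+1) − y_i)/h_i = 0, 9:
  1·m_0 + 4·m_1 + 1·m_2 = 6(Δ_1 - Δ_0) = 54
Clamped end conditions give two more equations: 2h_0·m_0 + h_0·m_1 = 6(Δ_0 - s'(2)) = 30 and h_1·m_1 + 2h_1·m_2 = 6(s'(4) - Δ_1) = -36.
Forward elimination and back-substitution give m_0 = 11/2, m_1 = 19, m_2 = -55/2.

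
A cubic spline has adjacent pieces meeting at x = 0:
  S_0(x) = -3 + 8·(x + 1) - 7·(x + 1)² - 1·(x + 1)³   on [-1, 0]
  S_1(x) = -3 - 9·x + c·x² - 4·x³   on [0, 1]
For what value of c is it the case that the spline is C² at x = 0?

S_0''(x) = -14 - 6·(x + 1), so S_0''(0) = -20. On the right, S_1''(0) = 2c, so c = -10.

-10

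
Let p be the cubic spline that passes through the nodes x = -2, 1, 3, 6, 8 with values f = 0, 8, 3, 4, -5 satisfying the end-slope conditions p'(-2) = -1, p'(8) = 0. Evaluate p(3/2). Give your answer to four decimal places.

7.3266

Put m_i = p'' at the i-th knot. Here h = (3, 2, 3, 2) and Δ = (8/3, -5/2, 1/3, -9/2), so the interior equations h_(i-1)·m_(i-1) + 2(h_(i-1)+h_i)·m_i + h_i·m_(i+1) = 6(Δ_i − Δ_(i-1)) read
  3·m_0 + 10·m_1 + 2·m_2 = 6(Δ_1 - Δ_0) = -31
  2·m_1 + 10·m_2 + 3·m_3 = 6(Δ_2 - Δ_1) = 17
  3·m_2 + 10·m_3 + 2·m_4 = 6(Δ_3 - Δ_2) = -29
Clamped end conditions give two more equations: 2h_0·m_0 + h_0·m_1 = 6(Δ_0 - p'(-2)) = 22 and h_3·m_3 + 2h_3·m_4 = 6(p'(8) - Δ_3) = 27.
Solving: m_0 = 972/145, m_1 = -2642/435, m_2 = 4187/870, m_3 = -2752/435, m_4 = 17249/1740.
On [1, 3], p(x) = 8 - 8/145·(x - 1) - 1321/435·(x - 1)² + 3157/3480·(x - 1)³.
With (x - 1) = 1/2: p(3/2) = 67991/9280.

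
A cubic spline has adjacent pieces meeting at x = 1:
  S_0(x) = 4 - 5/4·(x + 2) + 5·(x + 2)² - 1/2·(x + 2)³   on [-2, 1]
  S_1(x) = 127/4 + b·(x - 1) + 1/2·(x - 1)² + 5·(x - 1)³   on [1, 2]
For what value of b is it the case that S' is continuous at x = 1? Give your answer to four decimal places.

S_0'(x) = -5/4 + 10·(x + 2) - 3/2·(x + 2)², so S_0'(1) = 61/4. On the right, S_1'(1) = b, so b = 61/4.

15.2500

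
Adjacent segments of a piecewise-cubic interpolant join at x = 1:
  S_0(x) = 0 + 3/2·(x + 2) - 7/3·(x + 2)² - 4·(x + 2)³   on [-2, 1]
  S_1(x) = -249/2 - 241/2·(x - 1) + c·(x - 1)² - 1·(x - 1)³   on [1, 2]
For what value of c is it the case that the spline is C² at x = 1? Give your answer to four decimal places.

S_0''(x) = -14/3 - 24·(x + 2), so S_0''(1) = -230/3. On the right, S_1''(1) = 2c, so c = -115/3.

-38.3333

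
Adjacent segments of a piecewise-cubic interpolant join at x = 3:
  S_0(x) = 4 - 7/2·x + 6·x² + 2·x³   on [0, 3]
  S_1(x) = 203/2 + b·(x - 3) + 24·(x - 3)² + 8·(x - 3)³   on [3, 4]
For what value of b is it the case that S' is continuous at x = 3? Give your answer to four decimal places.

86.5000

S_0'(x) = -7/2 + 12·x + 6·x², so S_0'(3) = 173/2. On the right, S_1'(3) = b, so b = 173/2.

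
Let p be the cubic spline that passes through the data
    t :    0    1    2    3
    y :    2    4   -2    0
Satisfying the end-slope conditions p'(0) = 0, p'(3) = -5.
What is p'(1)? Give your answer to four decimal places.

With M_i denoting the second derivative at x_i, h_i = 1, 1, 1, and Δ_i = (y_(i+1) − y_i)/h_i = 2, -6, 2:
  1·M_0 + 4·M_1 + 1·M_2 = 6(Δ_1 - Δ_0) = -48
  1·M_1 + 4·M_2 + 1·M_3 = 6(Δ_2 - Δ_1) = 48
Clamped end conditions give two more equations: 2h_0·M_0 + h_0·M_1 = 6(Δ_0 - p'(0)) = 12 and h_2·M_2 + 2h_2·M_3 = 6(p'(3) - Δ_2) = -42.
Forward elimination and back-substitution give M_0 = 262/15, M_1 = -344/15, M_2 = 394/15, M_3 = -512/15.
On [1, 2], p'(t) = b_1 + 2c_1·(t - 1) + 3d_1·(t - 1)² with b_1 = Δ_1 - h_1(2M_1 + M_2)/6 = -41/15, c_1 = M_1/2 = -172/15, d_1 = (M_2 - M_1)/(6h_1) = 41/5. So p'(1) = -41/15.

-2.7333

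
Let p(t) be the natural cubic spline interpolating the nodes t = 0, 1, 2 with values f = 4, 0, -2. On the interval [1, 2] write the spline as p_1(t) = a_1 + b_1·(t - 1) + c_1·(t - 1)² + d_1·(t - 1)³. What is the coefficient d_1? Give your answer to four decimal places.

-0.5000

Write M_i for p''(x_i). With h_i = 1, 1 and divided differences Δ_i = -4, -2, the continuity of p' gives the tridiagonal system
  1·M_0 + 4·M_1 + 1·M_2 = 6(Δ_1 - Δ_0) = 12
Natural end conditions: M_0 = M_2 = 0.
Hence M_0 = 0, M_1 = 3, M_2 = 0.
On [1, 2], with p_1(t) = a_1 + b_1·(t - 1) + c_1·(t - 1)² + d_1·(t - 1)³: c_1 = M_1/2 = 3/2, d_1 = (M_2 - M_1)/(6h_1) = -1/2, b_1 = Δ_1 - h_1(2M_1 + M_2)/6 = -3.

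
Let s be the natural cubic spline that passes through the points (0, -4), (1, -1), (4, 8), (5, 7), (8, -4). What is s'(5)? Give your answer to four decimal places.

Write σ_i for s''(x_i). With h_i = 1, 3, 1, 3 and divided differences Δ_i = 3, 3, -1, -11/3, the continuity of s' gives the tridiagonal system
  1·σ_0 + 8·σ_1 + 3·σ_2 = 6(Δ_1 - Δ_0) = 0
  3·σ_1 + 8·σ_2 + 1·σ_3 = 6(Δ_2 - Δ_1) = -24
  1·σ_2 + 8·σ_3 + 3·σ_4 = 6(Δ_3 - Δ_2) = -16
Natural end conditions: σ_0 = σ_4 = 0.
Hence σ_0 = 0, σ_1 = 11/9, σ_2 = -88/27, σ_3 = -43/27, σ_4 = 0.
On [5, 8], s'(x) = b_3 + 2c_3·(x - 5) + 3d_3·(x - 5)² with b_3 = Δ_3 - h_3(2σ_3 + σ_4)/6 = -56/27, c_3 = σ_3/2 = -43/54, d_3 = (σ_4 - σ_3)/(6h_3) = 43/486. So s'(5) = -56/27.

-2.0741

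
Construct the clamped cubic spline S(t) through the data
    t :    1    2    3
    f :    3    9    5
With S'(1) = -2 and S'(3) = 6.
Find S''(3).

Write M_i for S''(x_i). With h_i = 1, 1 and divided differences Δ_i = 6, -4, the continuity of S' gives the tridiagonal system
  1·M_0 + 4·M_1 + 1·M_2 = 6(Δ_1 - Δ_0) = -60
Clamped end conditions give two more equations: 2h_0·M_0 + h_0·M_1 = 6(Δ_0 - S'(1)) = 48 and h_1·M_1 + 2h_1·M_2 = 6(S'(3) - Δ_1) = 60.
Forward elimination and back-substitution give M_0 = 43, M_1 = -38, M_2 = 49.

49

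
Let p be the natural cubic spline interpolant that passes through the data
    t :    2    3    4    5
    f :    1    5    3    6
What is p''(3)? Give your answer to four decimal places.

-11.6000

Write σ_i for p''(x_i). With h_i = 1, 1, 1 and divided differences Δ_i = 4, -2, 3, the continuity of p' gives the tridiagonal system
  1·σ_0 + 4·σ_1 + 1·σ_2 = 6(Δ_1 - Δ_0) = -36
  1·σ_1 + 4·σ_2 + 1·σ_3 = 6(Δ_2 - Δ_1) = 30
Natural end conditions: σ_0 = σ_3 = 0.
Solving: σ_0 = 0, σ_1 = -58/5, σ_2 = 52/5, σ_3 = 0.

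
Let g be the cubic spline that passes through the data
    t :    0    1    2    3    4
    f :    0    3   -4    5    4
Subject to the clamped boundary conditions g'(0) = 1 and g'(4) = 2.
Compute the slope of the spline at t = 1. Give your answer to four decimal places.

Put M_i = g'' at the i-th knot. Here h = (1, 1, 1, 1) and Δ = (3, -7, 9, -1), so the interior equations h_(i-1)·M_(i-1) + 2(h_(i-1)+h_i)·M_i + h_i·M_(i+1) = 6(Δ_i − Δ_(i-1)) read
  1·M_0 + 4·M_1 + 1·M_2 = 6(Δ_1 - Δ_0) = -60
  1·M_1 + 4·M_2 + 1·M_3 = 6(Δ_2 - Δ_1) = 96
  1·M_2 + 4·M_3 + 1·M_4 = 6(Δ_3 - Δ_2) = -60
Clamped end conditions give two more equations: 2h_0·M_0 + h_0·M_1 = 6(Δ_0 - g'(0)) = 12 and h_3·M_3 + 2h_3·M_4 = 6(g'(4) - Δ_3) = 18.
Solving: M_0 = 589/28, M_1 = -421/14, M_2 = 157/4, M_3 = -433/14, M_4 = 685/28.
On [1, 2], g'(t) = b_1 + 2c_1·(t - 1) + 3d_1·(t - 1)² with b_1 = Δ_1 - h_1(2M_1 + M_2)/6 = -197/56, c_1 = M_1/2 = -421/28, d_1 = (M_2 - M_1)/(6h_1) = 647/56. So g'(1) = -197/56.

-3.5179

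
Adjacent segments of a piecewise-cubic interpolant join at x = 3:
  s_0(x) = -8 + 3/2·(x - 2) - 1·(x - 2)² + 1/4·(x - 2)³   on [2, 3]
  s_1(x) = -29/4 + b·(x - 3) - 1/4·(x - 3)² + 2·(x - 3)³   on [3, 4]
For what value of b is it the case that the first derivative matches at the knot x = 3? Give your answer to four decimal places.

s_0'(x) = 3/2 - 2·(x - 2) + 3/4·(x - 2)², so s_0'(3) = 1/4. On the right, s_1'(3) = b, so b = 1/4.

0.2500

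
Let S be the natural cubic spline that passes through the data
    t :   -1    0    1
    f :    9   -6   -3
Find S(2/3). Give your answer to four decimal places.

-5.3333

Let M_i = S''(x_i). Step sizes h_i = 1, 1; slopes of the chords Δ_i = (y_(i+1) - y_i)/h_i = -15, 3.
  1·M_0 + 4·M_1 + 1·M_2 = 6(Δ_1 - Δ_0) = 108
Natural end conditions: M_0 = M_2 = 0.
Solving the tridiagonal system: M_0 = 0, M_1 = 27, M_2 = 0.
On [0, 1], S(t) = -6 - 6·t + 27/2·t² - 9/2·t³.
With t = 2/3: S(2/3) = -16/3.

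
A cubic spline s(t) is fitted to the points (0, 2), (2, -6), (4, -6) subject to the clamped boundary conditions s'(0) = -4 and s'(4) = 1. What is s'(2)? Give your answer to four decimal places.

-2.2500

With m_i denoting the second derivative at x_i, h_i = 2, 2, and Δ_i = (y_(i+1) − y_i)/h_i = -4, 0:
  2·m_0 + 8·m_1 + 2·m_2 = 6(Δ_1 - Δ_0) = 24
Clamped end conditions give two more equations: 2h_0·m_0 + h_0·m_1 = 6(Δ_0 - s'(0)) = 0 and h_1·m_1 + 2h_1·m_2 = 6(s'(4) - Δ_1) = 6.
Forward elimination and back-substitution give m_0 = -7/4, m_1 = 7/2, m_2 = -1/4.
On [2, 4], s'(t) = b_1 + 2c_1·(t - 2) + 3d_1·(t - 2)² with b_1 = Δ_1 - h_1(2m_1 + m_2)/6 = -9/4, c_1 = m_1/2 = 7/4, d_1 = (m_2 - m_1)/(6h_1) = -5/16. So s'(2) = -9/4.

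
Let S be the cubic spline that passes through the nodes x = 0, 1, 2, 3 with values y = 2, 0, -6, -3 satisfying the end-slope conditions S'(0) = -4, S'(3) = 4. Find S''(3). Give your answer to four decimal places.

-6.2667

Put σ_i = S'' at the i-th knot. Here h = (1, 1, 1) and Δ = (-2, -6, 3), so the interior equations h_(i-1)·σ_(i-1) + 2(h_(i-1)+h_i)·σ_i + h_i·σ_(i+1) = 6(Δ_i − Δ_(i-1)) read
  1·σ_0 + 4·σ_1 + 1·σ_2 = 6(Δ_1 - Δ_0) = -24
  1·σ_1 + 4·σ_2 + 1·σ_3 = 6(Δ_2 - Δ_1) = 54
Clamped end conditions give two more equations: 2h_0·σ_0 + h_0·σ_1 = 6(Δ_0 - S'(0)) = 12 and h_2·σ_2 + 2h_2·σ_3 = 6(S'(3) - Δ_2) = 6.
Hence σ_0 = 194/15, σ_1 = -208/15, σ_2 = 278/15, σ_3 = -94/15.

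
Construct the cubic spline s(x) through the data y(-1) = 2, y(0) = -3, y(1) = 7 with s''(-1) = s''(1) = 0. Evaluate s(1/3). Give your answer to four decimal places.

With M_i denoting the second derivative at x_i, h_i = 1, 1, and Δ_i = (y_(i+1) − y_i)/h_i = -5, 10:
  1·M_0 + 4·M_1 + 1·M_2 = 6(Δ_1 - Δ_0) = 90
Natural end conditions: M_0 = M_2 = 0.
Solving the tridiagonal system: M_0 = 0, M_1 = 45/2, M_2 = 0.
On [0, 1], s(x) = -3 + 5/2·x + 45/4·x² - 15/4·x³.
With x = 1/3: s(1/3) = -19/18.

-1.0556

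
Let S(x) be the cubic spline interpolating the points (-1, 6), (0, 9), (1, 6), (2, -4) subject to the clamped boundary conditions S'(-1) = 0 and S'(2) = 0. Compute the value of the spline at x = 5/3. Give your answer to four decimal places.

With M_i denoting the second derivative at x_i, h_i = 1, 1, 1, and Δ_i = (y_(i+1) − y_i)/h_i = 3, -3, -10:
  1·M_0 + 4·M_1 + 1·M_2 = 6(Δ_1 - Δ_0) = -36
  1·M_1 + 4·M_2 + 1·M_3 = 6(Δ_2 - Δ_1) = -42
Clamped end conditions give two more equations: 2h_0·M_0 + h_0·M_1 = 6(Δ_0 - S'(-1)) = 18 and h_2·M_2 + 2h_2·M_3 = 6(S'(2) - Δ_2) = 60.
Solving the tridiagonal system: M_0 = 64/5, M_1 = -38/5, M_2 = -92/5, M_3 = 196/5.
On [1, 2], S(x) = 6 - 52/5·(x - 1) - 46/5·(x - 1)² + 48/5·(x - 1)³.
With (x - 1) = 2/3: S(5/3) = -98/45.

-2.1778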